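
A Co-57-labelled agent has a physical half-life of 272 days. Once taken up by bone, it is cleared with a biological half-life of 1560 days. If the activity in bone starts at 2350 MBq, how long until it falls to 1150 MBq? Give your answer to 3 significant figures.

239 days

1/t_eff = 1/t_phys + 1/t_biol = 1/272 + 1/1560 = 0.0043175 per day.
t_eff = 272 × 1560 / (272 + 1560) ≈ 231.62 days.
n = log₂(2350/1150) ≈ 1.031; t = 1.031 × 231.62 ≈ 238.8 days.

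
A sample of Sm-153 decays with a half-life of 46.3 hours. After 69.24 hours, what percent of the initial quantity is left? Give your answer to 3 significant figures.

35.5%

n = 69.24/46.3 ≈ 1.4955 half-lives.
Fraction remaining = (1/2)^1.4955 ≈ 0.35467, i.e. 35.467%.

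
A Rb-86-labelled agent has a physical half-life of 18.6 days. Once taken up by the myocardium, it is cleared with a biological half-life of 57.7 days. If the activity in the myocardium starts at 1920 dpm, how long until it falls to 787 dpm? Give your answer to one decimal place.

1/t_eff = 1/t_phys + 1/t_biol = 1/18.6 + 1/57.7 = 0.071094 per day.
t_eff = 18.6 × 57.7 / (18.6 + 57.7) ≈ 14.066 days.
n = log₂(1920/787) ≈ 1.2867; t = 1.2867 × 14.066 ≈ 18.098 days.

18.1 days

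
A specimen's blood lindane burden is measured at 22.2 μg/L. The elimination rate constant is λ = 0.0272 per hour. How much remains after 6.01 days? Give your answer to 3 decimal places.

t½ = ln 2 / λ = 0.69315 / 0.0272 ≈ 25.483 hours.
Convert the elapsed time: 6.01 days = 144.24 hours.
Number of half-lives: n = 144.24/25.483 ≈ 5.6602.
Remaining = 22.2 × (1/2)^5.6602 = 22.2 × 0.019775 ≈ 0.43901 μg/L.

0.439 μg/L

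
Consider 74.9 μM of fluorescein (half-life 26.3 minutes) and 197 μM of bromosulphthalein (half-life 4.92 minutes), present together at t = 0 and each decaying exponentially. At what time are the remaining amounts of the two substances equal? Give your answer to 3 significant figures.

8.44 minutes

Set 74.9·(1/2)^(t/26.3) = 197·(1/2)^(t/4.92).
Taking log₂: log₂(74.9/197) = t·(1/26.3 − 1/4.92).
log₂(0.3802) = -1.3952; 1/26.3 − 1/4.92 = -0.16523.
t = -1.3952 / -0.16523 ≈ 8.4438 minutes.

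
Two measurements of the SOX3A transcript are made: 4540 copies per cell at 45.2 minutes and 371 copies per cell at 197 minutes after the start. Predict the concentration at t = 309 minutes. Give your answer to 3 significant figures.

58.5 copies per cell

Over Δt = 197 − 45.2 = 151.8 minutes, the level fell by a factor of 4540/371 ≈ 12.237.
n = log₂(12.237) ≈ 3.6132 half-lives, so t½ = 151.8/3.6132 ≈ 42.013 minutes.
From t = 197 to t = 309: 371 × (1/2)^((309−197)/42.013) ≈ 58.461 copies per cell.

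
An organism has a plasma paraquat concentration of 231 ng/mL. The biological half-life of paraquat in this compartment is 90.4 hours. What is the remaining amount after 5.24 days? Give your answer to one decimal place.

Convert the elapsed time: 5.24 days = 125.76 hours.
Number of half-lives: n = 125.76/90.4 ≈ 1.3912.
Remaining = 231 × (1/2)^1.3912 = 231 × 0.38126 ≈ 88.071 ng/mL.

88.1 ng/mL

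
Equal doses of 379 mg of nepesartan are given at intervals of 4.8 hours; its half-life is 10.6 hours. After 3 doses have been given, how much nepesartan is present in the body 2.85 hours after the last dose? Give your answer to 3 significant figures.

712 mg

The 3 doses were given 12.45, 7.65, 2.85 hours ago.
Total = 379·(1/2)^(12.45/10.6) + 379·(1/2)^(7.65/10.6) + 379·(1/2)^(2.85/10.6)
      = 167.91 + 229.82 + 314.56 ≈ 712.29 mg.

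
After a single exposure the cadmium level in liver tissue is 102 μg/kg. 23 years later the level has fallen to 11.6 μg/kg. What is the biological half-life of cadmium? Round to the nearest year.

A/A₀ = 11.6/102 ≈ 0.11373.
n = log₂(8.7931) ≈ 3.1364 half-lives elapsed in 23 years.
t½ = 23/3.1364 ≈ 7.3333 years.

7 years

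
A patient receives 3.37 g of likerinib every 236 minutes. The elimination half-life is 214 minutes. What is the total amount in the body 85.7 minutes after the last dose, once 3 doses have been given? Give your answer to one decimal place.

The 3 doses were given 557.7, 321.7, 85.7 minutes ago.
Total = 3.37·(1/2)^(557.7/214) + 3.37·(1/2)^(321.7/214) + 3.37·(1/2)^(85.7/214)
      = 0.55351 + 1.1888 + 2.5532 ≈ 4.2954 g.

4.3 g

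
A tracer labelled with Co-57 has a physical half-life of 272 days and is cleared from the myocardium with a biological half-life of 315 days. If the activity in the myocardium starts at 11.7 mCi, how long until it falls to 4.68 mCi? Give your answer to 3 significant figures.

193 days

1/t_eff = 1/t_phys + 1/t_biol = 1/272 + 1/315 = 0.0068511 per day.
t_eff = 272 × 315 / (272 + 315) ≈ 145.96 days.
n = log₂(11.7/4.68) ≈ 1.3219; t = 1.3219 × 145.96 ≈ 192.95 days.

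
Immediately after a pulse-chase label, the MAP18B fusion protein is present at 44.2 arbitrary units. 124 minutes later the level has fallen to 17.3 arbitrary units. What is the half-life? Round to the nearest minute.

A/A₀ = 17.3/44.2 ≈ 0.3914.
n = log₂(2.5549) ≈ 1.3533 half-lives elapsed in 124 minutes.
t½ = 124/1.3533 ≈ 91.63 minutes.

92 minutes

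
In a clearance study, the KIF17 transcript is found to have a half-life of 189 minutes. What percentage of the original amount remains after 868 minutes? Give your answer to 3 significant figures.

n = 868/189 ≈ 4.5926 half-lives.
Fraction remaining = (1/2)^4.5926 ≈ 0.041447, i.e. 4.1447%.

4.14%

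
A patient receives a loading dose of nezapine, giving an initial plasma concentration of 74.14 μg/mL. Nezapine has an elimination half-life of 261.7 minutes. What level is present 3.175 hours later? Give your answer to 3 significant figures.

44.8 μg/mL

Convert the elapsed time: 3.175 hours = 190.5 minutes.
Number of half-lives: n = 190.5/261.7 ≈ 0.72793.
Remaining = 74.14 × (1/2)^0.72793 = 74.14 × 0.60377 ≈ 44.763 μg/mL.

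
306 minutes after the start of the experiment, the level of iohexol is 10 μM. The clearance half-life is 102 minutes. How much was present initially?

Number of half-lives elapsed: n = 306/102 ≈ 3.
A₀ = A × 2^n = 10 × 2^3 = 10 × 8 ≈ 80 μM.

80 μM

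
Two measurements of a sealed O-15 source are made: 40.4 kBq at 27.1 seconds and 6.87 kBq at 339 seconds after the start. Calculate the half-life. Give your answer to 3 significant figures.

122 seconds

Over Δt = 339 − 27.1 = 311.9 seconds, the level fell by a factor of 40.4/6.87 ≈ 5.8806.
n = log₂(5.8806) ≈ 2.556 half-lives, so t½ = 311.9/2.556 ≈ 122.03 seconds.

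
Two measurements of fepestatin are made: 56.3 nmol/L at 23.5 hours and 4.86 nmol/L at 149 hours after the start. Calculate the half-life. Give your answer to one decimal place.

Over Δt = 149 − 23.5 = 125.5 hours, the level fell by a factor of 56.3/4.86 ≈ 11.584.
n = log₂(11.584) ≈ 3.5341 half-lives, so t½ = 125.5/3.5341 ≈ 35.511 hours.

35.5 hours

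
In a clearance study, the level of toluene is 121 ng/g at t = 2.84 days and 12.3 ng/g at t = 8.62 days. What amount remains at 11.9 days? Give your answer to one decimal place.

3.4 ng/g

Over Δt = 8.62 − 2.84 = 5.78 days, the level fell by a factor of 121/12.3 ≈ 9.8374.
n = log₂(9.8374) ≈ 3.2983 half-lives, so t½ = 5.78/3.2983 ≈ 1.7524 days.
From t = 8.62 to t = 11.9: 12.3 × (1/2)^((11.9−8.62)/1.7524) ≈ 3.361 ng/g.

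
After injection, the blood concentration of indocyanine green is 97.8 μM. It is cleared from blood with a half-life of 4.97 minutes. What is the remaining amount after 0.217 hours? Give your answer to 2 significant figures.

16 μM

Convert the elapsed time: 0.217 hours = 13.02 minutes.
Number of half-lives: n = 13.02/4.97 ≈ 2.6197.
Remaining = 97.8 × (1/2)^2.6197 = 97.8 × 0.1627 ≈ 15.912 μM.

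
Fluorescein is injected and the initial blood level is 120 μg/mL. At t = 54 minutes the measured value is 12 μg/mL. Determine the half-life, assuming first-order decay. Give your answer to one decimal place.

A/A₀ = 12/120 ≈ 0.1.
n = log₂(10) ≈ 3.3219 half-lives elapsed in 54 minutes.
t½ = 54/3.3219 ≈ 16.256 minutes.

16.3 minutes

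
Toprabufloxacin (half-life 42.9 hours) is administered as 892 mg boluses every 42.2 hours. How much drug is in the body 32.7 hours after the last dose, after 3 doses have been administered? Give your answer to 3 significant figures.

The 3 doses were given 117.1, 74.9, 32.7 hours ago.
Total = 892·(1/2)^(117.1/42.9) + 892·(1/2)^(74.9/42.9) + 892·(1/2)^(32.7/42.9)
      = 134.48 + 265.94 + 525.91 ≈ 926.33 mg.

926 mg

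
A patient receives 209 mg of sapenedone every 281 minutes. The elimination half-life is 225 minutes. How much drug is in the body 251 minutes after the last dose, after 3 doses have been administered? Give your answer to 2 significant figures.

The 3 doses were given 813, 532, 251 minutes ago.
Total = 209·(1/2)^(813/225) + 209·(1/2)^(532/225) + 209·(1/2)^(251/225)
      = 17.078 + 40.586 + 96.456 ≈ 154.12 mg.

150 mg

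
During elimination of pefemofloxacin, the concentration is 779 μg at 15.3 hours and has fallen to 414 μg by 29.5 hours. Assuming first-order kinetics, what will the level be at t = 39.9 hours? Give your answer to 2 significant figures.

260 μg

Over Δt = 29.5 − 15.3 = 14.2 hours, the level fell by a factor of 779/414 ≈ 1.8816.
n = log₂(1.8816) ≈ 0.91199 half-lives, so t½ = 14.2/0.91199 ≈ 15.57 hours.
From t = 29.5 to t = 39.9: 414 × (1/2)^((39.9−29.5)/15.57) ≈ 260.57 μg.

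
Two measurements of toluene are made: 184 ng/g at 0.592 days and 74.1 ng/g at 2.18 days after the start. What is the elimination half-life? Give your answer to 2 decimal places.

1.21 days

Over Δt = 2.18 − 0.592 = 1.588 days, the level fell by a factor of 184/74.1 ≈ 2.4831.
n = log₂(2.4831) ≈ 1.3122 half-lives, so t½ = 1.588/1.3122 ≈ 1.2102 days.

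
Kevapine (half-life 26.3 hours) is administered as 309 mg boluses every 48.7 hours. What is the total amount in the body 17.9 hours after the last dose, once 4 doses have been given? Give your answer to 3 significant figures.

The 4 doses were given 164, 115.3, 66.6, 17.9 hours ago.
Total = 309·(1/2)^(164/26.3) + 309·(1/2)^(115.3/26.3) + 309·(1/2)^(66.6/26.3) + 309·(1/2)^(17.9/26.3)
      = 4.1003 + 14.799 + 53.414 + 192.79 ≈ 265.1 mg.

265 mg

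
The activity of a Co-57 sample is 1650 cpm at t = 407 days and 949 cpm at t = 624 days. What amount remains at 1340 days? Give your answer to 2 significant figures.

150 cpm

Over Δt = 624 − 407 = 217 days, the level fell by a factor of 1650/949 ≈ 1.7387.
n = log₂(1.7387) ≈ 0.79799 half-lives, so t½ = 217/0.79799 ≈ 271.93 days.
From t = 624 to t = 1340: 949 × (1/2)^((1340−624)/271.93) ≈ 152.99 cpm.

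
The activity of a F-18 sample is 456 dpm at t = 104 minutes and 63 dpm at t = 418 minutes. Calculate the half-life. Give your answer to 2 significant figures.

Over Δt = 418 − 104 = 314 minutes, the level fell by a factor of 456/63 ≈ 7.2381.
n = log₂(7.2381) ≈ 2.8556 half-lives, so t½ = 314/2.8556 ≈ 109.96 minutes.

110 minutes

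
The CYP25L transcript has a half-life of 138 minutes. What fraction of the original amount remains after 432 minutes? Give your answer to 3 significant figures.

n = 432/138 ≈ 3.1304 half-lives.
Fraction remaining = (1/2)^3.1304 ≈ 0.11419.

0.114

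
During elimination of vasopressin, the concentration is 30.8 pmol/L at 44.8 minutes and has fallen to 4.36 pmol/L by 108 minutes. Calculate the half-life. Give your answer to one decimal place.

22.4 minutes

Over Δt = 108 − 44.8 = 63.2 minutes, the level fell by a factor of 30.8/4.36 ≈ 7.0642.
n = log₂(7.0642) ≈ 2.8205 half-lives, so t½ = 63.2/2.8205 ≈ 22.407 minutes.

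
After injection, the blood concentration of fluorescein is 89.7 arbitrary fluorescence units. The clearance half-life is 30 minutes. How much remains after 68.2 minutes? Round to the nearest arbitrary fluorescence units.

Number of half-lives: n = 68.2/30 ≈ 2.2733.
Remaining = 89.7 × (1/2)^2.2733 = 89.7 × 0.20685 ≈ 18.555 arbitrary fluorescence units.

19 arbitrary fluorescence units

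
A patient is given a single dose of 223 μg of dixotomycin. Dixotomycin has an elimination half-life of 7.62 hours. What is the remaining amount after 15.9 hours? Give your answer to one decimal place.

Number of half-lives: n = 15.9/7.62 ≈ 2.0866.
Remaining = 223 × (1/2)^2.0866 = 223 × 0.23543 ≈ 52.501 μg.

52.5 μg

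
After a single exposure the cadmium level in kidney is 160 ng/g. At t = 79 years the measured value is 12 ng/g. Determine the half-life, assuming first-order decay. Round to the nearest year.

21 years

A/A₀ = 12/160 ≈ 0.075.
n = log₂(13.333) ≈ 3.737 half-lives elapsed in 79 years.
t½ = 79/3.737 ≈ 21.14 years.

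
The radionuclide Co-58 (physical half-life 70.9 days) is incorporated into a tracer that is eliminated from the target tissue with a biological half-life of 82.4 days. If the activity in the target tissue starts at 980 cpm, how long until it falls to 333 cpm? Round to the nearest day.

1/t_eff = 1/t_phys + 1/t_biol = 1/70.9 + 1/82.4 = 0.02624 per day.
t_eff = 70.9 × 82.4 / (70.9 + 82.4) ≈ 38.109 days.
n = log₂(980/333) ≈ 1.5573; t = 1.5573 × 38.109 ≈ 59.346 days.

59 days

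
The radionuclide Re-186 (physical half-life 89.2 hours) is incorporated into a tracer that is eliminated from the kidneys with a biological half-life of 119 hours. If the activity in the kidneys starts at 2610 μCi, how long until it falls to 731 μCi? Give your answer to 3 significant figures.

93.6 hours

1/t_eff = 1/t_phys + 1/t_biol = 1/89.2 + 1/119 = 0.019614 per hour.
t_eff = 89.2 × 119 / (89.2 + 119) ≈ 50.984 hours.
n = log₂(2610/731) ≈ 1.8361; t = 1.8361 × 50.984 ≈ 93.611 hours.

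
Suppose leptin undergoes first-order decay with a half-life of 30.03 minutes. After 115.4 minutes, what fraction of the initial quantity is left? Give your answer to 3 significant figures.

n = 115.4/30.03 ≈ 3.8428 half-lives.
Fraction remaining = (1/2)^3.8428 ≈ 0.069694.

0.0697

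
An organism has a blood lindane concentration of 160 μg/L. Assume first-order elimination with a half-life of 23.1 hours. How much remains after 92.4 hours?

10 μg/L

Elapsed time is 4 half-lives (92.4/23.1).
Each half-life halves the amount: 160 × (1/2)^4 = 160/16 = 10 μg/L.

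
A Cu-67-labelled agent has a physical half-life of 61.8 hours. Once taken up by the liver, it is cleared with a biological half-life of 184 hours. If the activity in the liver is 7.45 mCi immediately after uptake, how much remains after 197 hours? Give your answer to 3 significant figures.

0.389 mCi

1/t_eff = 1/t_phys + 1/t_biol = 1/61.8 + 1/184 = 0.021616 per hour.
t_eff = 61.8 × 184 / (61.8 + 184) ≈ 46.262 hours.
Remaining = 7.45 × (1/2)^(197/46.262) = 7.45 × (1/2)^4.2584 ≈ 0.38928 mCi.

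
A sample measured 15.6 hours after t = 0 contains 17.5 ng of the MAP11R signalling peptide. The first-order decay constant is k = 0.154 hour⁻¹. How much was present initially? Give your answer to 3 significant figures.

193 ng

t½ = ln 2 / k = 0.69315 / 0.154 ≈ 4.501 hours.
Number of half-lives elapsed: n = 15.6/4.501 ≈ 3.4659.
A₀ = A × 2^n = 17.5 × 2^3.4659 = 17.5 × 11.05 ≈ 193.37 ng.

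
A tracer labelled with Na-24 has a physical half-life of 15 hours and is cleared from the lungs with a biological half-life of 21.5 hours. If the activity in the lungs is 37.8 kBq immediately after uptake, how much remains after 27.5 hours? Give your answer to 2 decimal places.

1/t_eff = 1/t_phys + 1/t_biol = 1/15 + 1/21.5 = 0.11318 per hour.
t_eff = 15 × 21.5 / (15 + 21.5) ≈ 8.8356 hours.
Remaining = 37.8 × (1/2)^(27.5/8.8356) = 37.8 × (1/2)^3.1124 ≈ 4.3708 kBq.

4.37 kBq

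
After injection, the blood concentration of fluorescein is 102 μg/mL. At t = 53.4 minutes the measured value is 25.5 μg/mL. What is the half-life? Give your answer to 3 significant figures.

26.7 minutes

A/A₀ = 25.5/102 ≈ 0.25.
n = log₂(4) ≈ 2 half-lives elapsed in 53.4 minutes.
t½ = 53.4/2 ≈ 26.7 minutes.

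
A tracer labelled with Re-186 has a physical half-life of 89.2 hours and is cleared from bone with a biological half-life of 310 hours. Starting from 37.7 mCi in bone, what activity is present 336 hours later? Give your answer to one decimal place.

1/t_eff = 1/t_phys + 1/t_biol = 1/89.2 + 1/310 = 0.014437 per hour.
t_eff = 89.2 × 310 / (89.2 + 310) ≈ 69.269 hours.
Remaining = 37.7 × (1/2)^(336/69.269) = 37.7 × (1/2)^4.8507 ≈ 1.3066 mCi.

1.3 mCi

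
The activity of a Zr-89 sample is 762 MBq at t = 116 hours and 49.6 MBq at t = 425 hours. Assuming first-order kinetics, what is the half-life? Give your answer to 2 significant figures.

78 hours

Over Δt = 425 − 116 = 309 hours, the level fell by a factor of 762/49.6 ≈ 15.363.
n = log₂(15.363) ≈ 3.9414 half-lives, so t½ = 309/3.9414 ≈ 78.399 hours.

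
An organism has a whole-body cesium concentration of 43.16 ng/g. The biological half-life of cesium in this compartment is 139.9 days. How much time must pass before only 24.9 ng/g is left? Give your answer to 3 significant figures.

111 days

Fraction remaining = 24.9/43.16 ≈ 0.57692.
n = log₂(43.16/24.9) = ln(1.7333)/ln 2 ≈ 0.79355 half-lives.
t = n × t½ = 0.79355 × 139.9 ≈ 111.02 days.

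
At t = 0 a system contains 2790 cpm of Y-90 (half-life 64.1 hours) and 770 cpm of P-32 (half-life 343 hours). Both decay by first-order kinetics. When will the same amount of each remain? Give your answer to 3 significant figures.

146 hours

Set 2790·(1/2)^(t/64.1) = 770·(1/2)^(t/343).
Taking log₂: log₂(2790/770) = t·(1/64.1 − 1/343).
log₂(3.6234) = 1.8573; 1/64.1 − 1/343 = 0.012685.
t = 1.8573 / 0.012685 ≈ 146.42 hours.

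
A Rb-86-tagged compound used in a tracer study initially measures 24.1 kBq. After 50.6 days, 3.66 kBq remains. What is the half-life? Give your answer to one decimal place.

A/A₀ = 3.66/24.1 ≈ 0.15187.
n = log₂(6.5847) ≈ 2.7191 half-lives elapsed in 50.6 days.
t½ = 50.6/2.7191 ≈ 18.609 days.

18.6 days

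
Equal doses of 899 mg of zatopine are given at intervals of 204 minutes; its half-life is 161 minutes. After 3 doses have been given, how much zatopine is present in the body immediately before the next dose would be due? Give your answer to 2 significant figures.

The 3 doses were given 612, 408, 204 minutes ago.
Total = 899·(1/2)^(612/161) + 899·(1/2)^(408/161) + 899·(1/2)^(204/161)
      = 64.487 + 155.2 + 373.53 ≈ 593.22 mg.

590 mg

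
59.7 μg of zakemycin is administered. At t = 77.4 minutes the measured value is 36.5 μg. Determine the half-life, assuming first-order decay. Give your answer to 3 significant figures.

A/A₀ = 36.5/59.7 ≈ 0.61139.
n = log₂(1.6356) ≈ 0.70983 half-lives elapsed in 77.4 minutes.
t½ = 77.4/0.70983 ≈ 109.04 minutes.

109 minutes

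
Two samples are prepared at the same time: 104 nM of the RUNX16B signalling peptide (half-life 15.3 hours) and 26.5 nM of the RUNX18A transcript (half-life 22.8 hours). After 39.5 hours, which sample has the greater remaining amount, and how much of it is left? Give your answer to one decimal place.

RUNX16B signalling peptide, 17.4 nM

RUNX16B signalling peptide: 104 × (1/2)^2.5817 ≈ 17.373 nM.
RUNX18A transcript: 26.5 × (1/2)^1.7325 ≈ 7.9749 nM.
RUNX16B signalling peptide has more remaining, at ≈ 17.373 nM.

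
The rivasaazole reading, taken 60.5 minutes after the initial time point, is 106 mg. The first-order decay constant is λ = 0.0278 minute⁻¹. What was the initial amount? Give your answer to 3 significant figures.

t½ = ln 2 / λ = 0.69315 / 0.0278 ≈ 24.933 minutes.
Number of half-lives elapsed: n = 60.5/24.933 ≈ 2.4265.
A₀ = A × 2^n = 106 × 2^2.4265 = 106 × 5.3758 ≈ 569.83 mg.

570 mg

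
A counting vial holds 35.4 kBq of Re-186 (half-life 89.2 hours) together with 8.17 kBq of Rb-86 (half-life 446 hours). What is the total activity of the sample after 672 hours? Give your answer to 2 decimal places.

Re-186: 35.4 × (1/2)^(672/89.2) = 35.4 × (1/2)^7.5336 ≈ 0.19105 kBq.
Rb-86: 8.17 × (1/2)^(672/446) = 8.17 × (1/2)^1.5067 ≈ 2.8751 kBq.
Total = 0.19105 + 2.8751 ≈ 3.0661 kBq.

3.07 kBq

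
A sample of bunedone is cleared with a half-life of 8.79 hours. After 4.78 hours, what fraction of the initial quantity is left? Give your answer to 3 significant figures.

n = 4.78/8.79 ≈ 0.5438 half-lives.
Fraction remaining = (1/2)^0.5438 ≈ 0.68596.

0.686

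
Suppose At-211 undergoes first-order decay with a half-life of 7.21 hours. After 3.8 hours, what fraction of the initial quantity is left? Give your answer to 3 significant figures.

0.694

n = 3.8/7.21 ≈ 0.52705 half-lives.
Fraction remaining = (1/2)^0.52705 ≈ 0.69397.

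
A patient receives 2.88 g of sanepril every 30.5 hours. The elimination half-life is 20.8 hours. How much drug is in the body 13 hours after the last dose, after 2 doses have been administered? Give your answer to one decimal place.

2.5 g

The 2 doses were given 43.5, 13 hours ago.
Total = 2.88·(1/2)^(43.5/20.8) + 2.88·(1/2)^(13/20.8)
      = 0.67583 + 1.8674 ≈ 2.5433 g.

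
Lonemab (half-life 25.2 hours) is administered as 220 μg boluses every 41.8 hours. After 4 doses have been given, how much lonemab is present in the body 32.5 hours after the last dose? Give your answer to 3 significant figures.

The 4 doses were given 157.9, 116.1, 74.3, 32.5 hours ago.
Total = 220·(1/2)^(157.9/25.2) + 220·(1/2)^(116.1/25.2) + 220·(1/2)^(74.3/25.2) + 220·(1/2)^(32.5/25.2)
      = 2.859 + 9.0268 + 28.501 + 89.989 ≈ 130.38 μg.

130 μg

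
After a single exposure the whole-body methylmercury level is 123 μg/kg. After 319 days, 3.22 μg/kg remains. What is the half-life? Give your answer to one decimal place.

A/A₀ = 3.22/123 ≈ 0.026179.
n = log₂(38.199) ≈ 5.2555 half-lives elapsed in 319 days.
t½ = 319/5.2555 ≈ 60.699 days.

60.7 days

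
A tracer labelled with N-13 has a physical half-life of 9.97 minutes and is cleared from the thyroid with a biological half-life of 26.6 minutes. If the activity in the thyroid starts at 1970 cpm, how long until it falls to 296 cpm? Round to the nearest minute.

20 minutes

1/t_eff = 1/t_phys + 1/t_biol = 1/9.97 + 1/26.6 = 0.13789 per minute.
t_eff = 9.97 × 26.6 / (9.97 + 26.6) ≈ 7.2519 minutes.
n = log₂(1970/296) ≈ 2.7345; t = 2.7345 × 7.2519 ≈ 19.831 minutes.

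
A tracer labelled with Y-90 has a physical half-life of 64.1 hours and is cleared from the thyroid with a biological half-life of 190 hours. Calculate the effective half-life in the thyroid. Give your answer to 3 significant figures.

47.9 hours

1/t_eff = 1/t_phys + 1/t_biol = 1/64.1 + 1/190 = 0.020864 per hour.
t_eff = 64.1 × 190 / (64.1 + 190) ≈ 47.93 hours.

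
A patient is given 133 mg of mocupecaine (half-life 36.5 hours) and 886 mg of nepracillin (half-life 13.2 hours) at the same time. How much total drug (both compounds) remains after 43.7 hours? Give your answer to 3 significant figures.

mocupecaine: 133 × (1/2)^(43.7/36.5) = 133 × (1/2)^1.1973 ≈ 58.002 mg.
nepracillin: 886 × (1/2)^(43.7/13.2) = 886 × (1/2)^3.3106 ≈ 89.298 mg.
Total = 58.002 + 89.298 ≈ 147.3 mg.

147 mg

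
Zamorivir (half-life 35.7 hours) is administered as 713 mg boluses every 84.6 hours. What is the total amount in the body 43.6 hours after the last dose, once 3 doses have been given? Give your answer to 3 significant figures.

376 mg

The 3 doses were given 212.8, 128.2, 43.6 hours ago.
Total = 713·(1/2)^(212.8/35.7) + 713·(1/2)^(128.2/35.7) + 713·(1/2)^(43.6/35.7)
      = 11.448 + 59.167 + 305.81 ≈ 376.42 mg.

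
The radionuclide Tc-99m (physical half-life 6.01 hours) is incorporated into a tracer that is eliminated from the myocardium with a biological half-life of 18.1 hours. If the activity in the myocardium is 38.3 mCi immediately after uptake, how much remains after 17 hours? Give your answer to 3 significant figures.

2.81 mCi

1/t_eff = 1/t_phys + 1/t_biol = 1/6.01 + 1/18.1 = 0.22164 per hour.
t_eff = 6.01 × 18.1 / (6.01 + 18.1) ≈ 4.5119 hours.
Remaining = 38.3 × (1/2)^(17/4.5119) = 38.3 × (1/2)^3.7678 ≈ 2.8117 mCi.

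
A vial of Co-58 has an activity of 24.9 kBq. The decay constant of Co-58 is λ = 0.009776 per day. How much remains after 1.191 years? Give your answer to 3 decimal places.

0.355 kBq

t½ = ln 2 / λ = 0.69315 / 0.009776 ≈ 70.903 days.
Convert the elapsed time: 1.191 years = 434.715 days.
Number of half-lives: n = 434.715/70.903 ≈ 6.1311.
Remaining = 24.9 × (1/2)^6.1311 = 24.9 × 0.014267 ≈ 0.35526 kBq.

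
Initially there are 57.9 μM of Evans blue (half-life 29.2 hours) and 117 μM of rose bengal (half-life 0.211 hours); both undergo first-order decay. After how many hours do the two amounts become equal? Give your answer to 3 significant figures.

0.216 hours

Set 57.9·(1/2)^(t/29.2) = 117·(1/2)^(t/0.211).
Taking log₂: log₂(57.9/117) = t·(1/29.2 − 1/0.211).
log₂(0.49487) = -1.0149; 1/29.2 − 1/0.211 = -4.7051.
t = -1.0149 / -4.7051 ≈ 0.2157 hours.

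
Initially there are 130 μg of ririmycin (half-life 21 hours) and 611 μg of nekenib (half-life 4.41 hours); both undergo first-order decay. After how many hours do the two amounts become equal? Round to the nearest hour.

Set 130·(1/2)^(t/21) = 611·(1/2)^(t/4.41).
Taking log₂: log₂(130/611) = t·(1/21 − 1/4.41).
log₂(0.21277) = -2.2327; 1/21 − 1/4.41 = -0.17914.
t = -2.2327 / -0.17914 ≈ 12.463 hours.

12 hours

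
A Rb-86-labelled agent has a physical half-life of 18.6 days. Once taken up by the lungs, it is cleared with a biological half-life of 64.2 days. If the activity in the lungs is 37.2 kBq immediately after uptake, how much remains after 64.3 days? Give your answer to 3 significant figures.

1/t_eff = 1/t_phys + 1/t_biol = 1/18.6 + 1/64.2 = 0.06934 per day.
t_eff = 18.6 × 64.2 / (18.6 + 64.2) ≈ 14.422 days.
Remaining = 37.2 × (1/2)^(64.3/14.422) = 37.2 × (1/2)^4.4585 ≈ 1.6919 kBq.

1.69 kBq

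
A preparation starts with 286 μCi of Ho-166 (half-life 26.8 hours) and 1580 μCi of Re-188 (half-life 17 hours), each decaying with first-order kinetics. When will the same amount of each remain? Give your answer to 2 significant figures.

110 hours

Set 286·(1/2)^(t/26.8) = 1580·(1/2)^(t/17).
Taking log₂: log₂(286/1580) = t·(1/26.8 − 1/17).
log₂(0.18101) = -2.4658; 1/26.8 − 1/17 = -0.02151.
t = -2.4658 / -0.02151 ≈ 114.64 hours.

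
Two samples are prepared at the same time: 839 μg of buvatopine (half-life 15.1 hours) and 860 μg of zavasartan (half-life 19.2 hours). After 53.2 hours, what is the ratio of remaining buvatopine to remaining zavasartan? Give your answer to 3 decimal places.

buvatopine: 839 × (1/2)^(53.2/15.1) = 839 × (1/2)^3.5232 ≈ 72.976 μg.
zavasartan: 860 × (1/2)^(53.2/19.2) = 860 × (1/2)^2.7708 ≈ 126.01 μg.
Ratio ≈ 72.976 / 126.01 ≈ 0.57914.

0.579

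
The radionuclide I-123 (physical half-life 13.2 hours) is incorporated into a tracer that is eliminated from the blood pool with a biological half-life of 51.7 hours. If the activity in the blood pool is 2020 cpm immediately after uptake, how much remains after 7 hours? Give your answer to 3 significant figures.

1270 cpm

1/t_eff = 1/t_phys + 1/t_biol = 1/13.2 + 1/51.7 = 0.0951 per hour.
t_eff = 13.2 × 51.7 / (13.2 + 51.7) ≈ 10.515 hours.
Remaining = 2020 × (1/2)^(7/10.515) = 2020 × (1/2)^0.6657 ≈ 1273.4 cpm.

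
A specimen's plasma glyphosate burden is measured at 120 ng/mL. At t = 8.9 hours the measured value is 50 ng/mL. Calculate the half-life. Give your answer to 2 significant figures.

7.0 hours

A/A₀ = 50/120 ≈ 0.41667.
n = log₂(2.4) ≈ 1.263 half-lives elapsed in 8.9 hours.
t½ = 8.9/1.263 ≈ 7.0465 hours.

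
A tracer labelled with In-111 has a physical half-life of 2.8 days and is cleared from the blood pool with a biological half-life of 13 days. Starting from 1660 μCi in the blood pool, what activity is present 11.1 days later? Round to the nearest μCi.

1/t_eff = 1/t_phys + 1/t_biol = 1/2.8 + 1/13 = 0.43407 per day.
t_eff = 2.8 × 13 / (2.8 + 13) ≈ 2.3038 days.
Remaining = 1660 × (1/2)^(11.1/2.3038) = 1660 × (1/2)^4.8181 ≈ 58.844 μCi.

59 μCi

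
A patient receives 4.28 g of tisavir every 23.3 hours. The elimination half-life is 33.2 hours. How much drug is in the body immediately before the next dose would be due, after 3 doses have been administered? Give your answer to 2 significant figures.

The 3 doses were given 69.9, 46.6, 23.3 hours ago.
Total = 4.28·(1/2)^(69.9/33.2) + 4.28·(1/2)^(46.6/33.2) + 4.28·(1/2)^(23.3/33.2)
      = 0.9946 + 1.6178 + 2.6314 ≈ 5.2437 g.

5.2 g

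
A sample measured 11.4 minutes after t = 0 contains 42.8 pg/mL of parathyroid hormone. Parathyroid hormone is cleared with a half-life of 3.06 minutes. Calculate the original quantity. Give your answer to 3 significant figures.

Number of half-lives elapsed: n = 11.4/3.06 ≈ 3.7255.
A₀ = A × 2^n = 42.8 × 2^3.7255 = 42.8 × 13.228 ≈ 566.15 pg/mL.

566 pg/mL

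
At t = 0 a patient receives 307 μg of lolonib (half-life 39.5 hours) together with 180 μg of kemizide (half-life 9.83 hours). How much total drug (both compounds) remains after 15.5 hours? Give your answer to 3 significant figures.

lolonib: 307 × (1/2)^(15.5/39.5) = 307 × (1/2)^0.39241 ≈ 233.89 μg.
kemizide: 180 × (1/2)^(15.5/9.83) = 180 × (1/2)^1.5768 ≈ 60.34 μg.
Total = 233.89 + 60.34 ≈ 294.23 μg.

294 μg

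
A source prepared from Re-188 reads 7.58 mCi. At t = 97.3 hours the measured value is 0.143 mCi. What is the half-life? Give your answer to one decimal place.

17.0 hours

A/A₀ = 0.143/7.58 ≈ 0.018865.
n = log₂(53.007) ≈ 5.7281 half-lives elapsed in 97.3 hours.
t½ = 97.3/5.7281 ≈ 16.986 hours.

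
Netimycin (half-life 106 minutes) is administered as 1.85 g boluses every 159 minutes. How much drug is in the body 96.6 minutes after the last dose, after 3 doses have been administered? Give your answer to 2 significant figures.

The 3 doses were given 414.6, 255.6, 96.6 minutes ago.
Total = 1.85·(1/2)^(414.6/106) + 1.85·(1/2)^(255.6/106) + 1.85·(1/2)^(96.6/106)
      = 0.12296 + 0.34777 + 0.98364 ≈ 1.4544 g.

1.5 g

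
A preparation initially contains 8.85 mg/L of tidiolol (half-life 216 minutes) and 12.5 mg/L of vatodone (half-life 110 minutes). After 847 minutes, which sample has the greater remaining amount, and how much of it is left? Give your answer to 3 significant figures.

tidiolol: 8.85 × (1/2)^3.9213 ≈ 0.58414 mg/L.
vatodone: 12.5 × (1/2)^7.7 ≈ 0.060114 mg/L.
Tidiolol has more remaining, at ≈ 0.58414 mg/L.

tidiolol, 0.584 mg/L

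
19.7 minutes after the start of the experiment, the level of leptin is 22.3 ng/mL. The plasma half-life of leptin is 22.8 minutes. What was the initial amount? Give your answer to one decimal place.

Number of half-lives elapsed: n = 19.7/22.8 ≈ 0.86404.
A₀ = A × 2^n = 22.3 × 2^0.86404 = 22.3 × 1.8201 ≈ 40.589 ng/mL.

40.6 ng/mL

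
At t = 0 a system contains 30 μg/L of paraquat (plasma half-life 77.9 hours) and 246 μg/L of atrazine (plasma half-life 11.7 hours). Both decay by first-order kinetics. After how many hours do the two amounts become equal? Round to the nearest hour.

Set 30·(1/2)^(t/77.9) = 246·(1/2)^(t/11.7).
Taking log₂: log₂(30/246) = t·(1/77.9 − 1/11.7).
log₂(0.12195) = -3.0356; 1/77.9 − 1/11.7 = -0.072633.
t = -3.0356 / -0.072633 ≈ 41.794 hours.

42 hours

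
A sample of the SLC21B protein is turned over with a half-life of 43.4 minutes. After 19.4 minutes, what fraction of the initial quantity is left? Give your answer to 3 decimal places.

0.734

n = 19.4/43.4 ≈ 0.447 half-lives.
Fraction remaining = (1/2)^0.447 ≈ 0.73356.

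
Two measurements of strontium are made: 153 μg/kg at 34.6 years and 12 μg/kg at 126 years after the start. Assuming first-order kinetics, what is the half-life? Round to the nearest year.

25 years

Over Δt = 126 − 34.6 = 91.4 years, the level fell by a factor of 153/12 ≈ 12.75.
n = log₂(12.75) ≈ 3.6724 half-lives, so t½ = 91.4/3.6724 ≈ 24.888 years.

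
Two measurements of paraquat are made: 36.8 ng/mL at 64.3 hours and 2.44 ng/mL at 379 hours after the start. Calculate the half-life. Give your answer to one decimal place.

80.4 hours

Over Δt = 379 − 64.3 = 314.7 hours, the level fell by a factor of 36.8/2.44 ≈ 15.082.
n = log₂(15.082) ≈ 3.9148 half-lives, so t½ = 314.7/3.9148 ≈ 80.388 hours.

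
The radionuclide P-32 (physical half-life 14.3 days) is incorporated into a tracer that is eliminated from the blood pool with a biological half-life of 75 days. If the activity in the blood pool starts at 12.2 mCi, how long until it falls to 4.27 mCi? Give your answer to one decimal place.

1/t_eff = 1/t_phys + 1/t_biol = 1/14.3 + 1/75 = 0.083263 per day.
t_eff = 14.3 × 75 / (14.3 + 75) ≈ 12.01 days.
n = log₂(12.2/4.27) ≈ 1.5146; t = 1.5146 × 12.01 ≈ 18.19 days.

18.2 days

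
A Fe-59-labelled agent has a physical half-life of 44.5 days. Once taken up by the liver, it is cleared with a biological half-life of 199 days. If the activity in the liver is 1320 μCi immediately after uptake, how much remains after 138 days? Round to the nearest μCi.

1/t_eff = 1/t_phys + 1/t_biol = 1/44.5 + 1/199 = 0.027497 per day.
t_eff = 44.5 × 199 / (44.5 + 199) ≈ 36.368 days.
Remaining = 1320 × (1/2)^(138/36.368) = 1320 × (1/2)^3.7946 ≈ 95.124 μCi.

95 μCi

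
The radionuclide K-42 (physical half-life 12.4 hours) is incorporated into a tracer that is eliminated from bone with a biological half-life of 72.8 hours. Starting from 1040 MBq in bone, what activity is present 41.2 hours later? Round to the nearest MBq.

1/t_eff = 1/t_phys + 1/t_biol = 1/12.4 + 1/72.8 = 0.094381 per hour.
t_eff = 12.4 × 72.8 / (12.4 + 72.8) ≈ 10.595 hours.
Remaining = 1040 × (1/2)^(41.2/10.595) = 1040 × (1/2)^3.8885 ≈ 70.222 MBq.

70 MBq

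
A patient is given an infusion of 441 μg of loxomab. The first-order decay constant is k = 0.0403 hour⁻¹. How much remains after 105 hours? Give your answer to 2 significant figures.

6.4 μg

t½ = ln 2 / k = 0.69315 / 0.0403 ≈ 17.2 hours.
Number of half-lives: n = 105/17.2 ≈ 6.1048.
Remaining = 441 × (1/2)^6.1048 = 441 × 0.014531 ≈ 6.408 μg.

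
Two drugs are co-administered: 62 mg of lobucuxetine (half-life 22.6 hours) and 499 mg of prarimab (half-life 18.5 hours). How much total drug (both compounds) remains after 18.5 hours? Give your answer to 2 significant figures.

lobucuxetine: 62 × (1/2)^(18.5/22.6) = 62 × (1/2)^0.81858 ≈ 35.154 mg.
prarimab: 499 × (1/2)^(18.5/18.5) = 499 × (1/2)^1 ≈ 249.5 mg.
Total = 35.154 + 249.5 ≈ 284.65 mg.

280 mg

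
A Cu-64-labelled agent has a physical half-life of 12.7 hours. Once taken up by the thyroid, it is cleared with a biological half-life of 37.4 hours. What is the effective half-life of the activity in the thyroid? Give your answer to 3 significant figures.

1/t_eff = 1/t_phys + 1/t_biol = 1/12.7 + 1/37.4 = 0.10548 per hour.
t_eff = 12.7 × 37.4 / (12.7 + 37.4) ≈ 9.4806 hours.

9.48 hours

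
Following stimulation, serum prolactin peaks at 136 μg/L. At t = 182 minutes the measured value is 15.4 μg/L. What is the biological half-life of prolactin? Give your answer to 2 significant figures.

A/A₀ = 15.4/136 ≈ 0.11324.
n = log₂(8.8312) ≈ 3.1426 half-lives elapsed in 182 minutes.
t½ = 182/3.1426 ≈ 57.914 minutes.

58 minutes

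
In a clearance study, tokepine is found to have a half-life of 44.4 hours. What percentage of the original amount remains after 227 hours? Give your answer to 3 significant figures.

2.89%

n = 227/44.4 ≈ 5.1126 half-lives.
Fraction remaining = (1/2)^5.1126 ≈ 0.028903, i.e. 2.8903%.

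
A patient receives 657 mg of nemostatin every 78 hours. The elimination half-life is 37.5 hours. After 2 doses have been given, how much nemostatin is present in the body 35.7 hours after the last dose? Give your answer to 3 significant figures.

The 2 doses were given 113.7, 35.7 hours ago.
Total = 657·(1/2)^(113.7/37.5) + 657·(1/2)^(35.7/37.5)
      = 80.323 + 339.61 ≈ 419.94 mg.

420 mg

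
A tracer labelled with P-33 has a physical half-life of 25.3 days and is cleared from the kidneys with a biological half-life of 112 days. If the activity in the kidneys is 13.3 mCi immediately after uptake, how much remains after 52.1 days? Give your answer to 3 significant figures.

2.31 mCi

1/t_eff = 1/t_phys + 1/t_biol = 1/25.3 + 1/112 = 0.048454 per day.
t_eff = 25.3 × 112 / (25.3 + 112) ≈ 20.638 days.
Remaining = 13.3 × (1/2)^(52.1/20.638) = 13.3 × (1/2)^2.5245 ≈ 2.3116 mCi.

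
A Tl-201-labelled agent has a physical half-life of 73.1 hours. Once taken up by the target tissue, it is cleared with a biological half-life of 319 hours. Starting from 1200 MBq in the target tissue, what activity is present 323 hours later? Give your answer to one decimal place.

1/t_eff = 1/t_phys + 1/t_biol = 1/73.1 + 1/319 = 0.016815 per hour.
t_eff = 73.1 × 319 / (73.1 + 319) ≈ 59.472 hours.
Remaining = 1200 × (1/2)^(323/59.472) = 1200 × (1/2)^5.4311 ≈ 27.813 MBq.

27.8 MBq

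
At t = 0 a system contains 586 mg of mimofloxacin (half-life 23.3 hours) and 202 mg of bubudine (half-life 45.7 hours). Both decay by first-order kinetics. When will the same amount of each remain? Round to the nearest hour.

Set 586·(1/2)^(t/23.3) = 202·(1/2)^(t/45.7).
Taking log₂: log₂(586/202) = t·(1/23.3 − 1/45.7).
log₂(2.901) = 1.5365; 1/23.3 − 1/45.7 = 0.021037.
t = 1.5365 / 0.021037 ≈ 73.041 hours.

73 hours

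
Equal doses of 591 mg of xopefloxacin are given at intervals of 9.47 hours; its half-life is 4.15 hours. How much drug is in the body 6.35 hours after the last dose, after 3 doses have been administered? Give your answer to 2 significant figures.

260 mg

The 3 doses were given 25.29, 15.82, 6.35 hours ago.
Total = 591·(1/2)^(25.29/4.15) + 591·(1/2)^(15.82/4.15) + 591·(1/2)^(6.35/4.15)
      = 8.652 + 42.077 + 204.63 ≈ 255.36 mg.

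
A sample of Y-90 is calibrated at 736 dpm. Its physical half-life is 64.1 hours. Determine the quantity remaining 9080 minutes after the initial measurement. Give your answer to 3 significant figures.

Convert the elapsed time: 9080 minutes = 151.333 hours.
Number of half-lives: n = 151.333/64.1 ≈ 2.3609.
Remaining = 736 × (1/2)^2.3609 = 736 × 0.19467 ≈ 143.28 dpm.

143 dpm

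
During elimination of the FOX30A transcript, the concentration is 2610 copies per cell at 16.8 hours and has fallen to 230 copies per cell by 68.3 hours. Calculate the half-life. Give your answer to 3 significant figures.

Over Δt = 68.3 − 16.8 = 51.5 hours, the level fell by a factor of 2610/230 ≈ 11.348.
n = log₂(11.348) ≈ 3.5043 half-lives, so t½ = 51.5/3.5043 ≈ 14.696 hours.

14.7 hours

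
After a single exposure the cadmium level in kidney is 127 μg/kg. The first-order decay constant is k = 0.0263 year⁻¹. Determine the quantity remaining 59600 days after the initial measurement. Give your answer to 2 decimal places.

1.73 μg/kg

t½ = ln 2 / k = 0.69315 / 0.0263 ≈ 26.355 years.
Convert the elapsed time: 59600 days = 163.288 years.
Number of half-lives: n = 163.288/26.355 ≈ 6.1956.
Remaining = 127 × (1/2)^6.1956 = 127 × 0.013644 ≈ 1.7328 μg/kg.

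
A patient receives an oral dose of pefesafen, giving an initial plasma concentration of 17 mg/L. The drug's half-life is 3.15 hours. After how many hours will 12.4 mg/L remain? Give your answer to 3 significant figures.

1.43 hours

Fraction remaining = 12.4/17 ≈ 0.72941.
n = log₂(17/12.4) = ln(1.371)/ln 2 ≈ 0.45519 half-lives.
t = n × t½ = 0.45519 × 3.15 ≈ 1.4339 hours.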